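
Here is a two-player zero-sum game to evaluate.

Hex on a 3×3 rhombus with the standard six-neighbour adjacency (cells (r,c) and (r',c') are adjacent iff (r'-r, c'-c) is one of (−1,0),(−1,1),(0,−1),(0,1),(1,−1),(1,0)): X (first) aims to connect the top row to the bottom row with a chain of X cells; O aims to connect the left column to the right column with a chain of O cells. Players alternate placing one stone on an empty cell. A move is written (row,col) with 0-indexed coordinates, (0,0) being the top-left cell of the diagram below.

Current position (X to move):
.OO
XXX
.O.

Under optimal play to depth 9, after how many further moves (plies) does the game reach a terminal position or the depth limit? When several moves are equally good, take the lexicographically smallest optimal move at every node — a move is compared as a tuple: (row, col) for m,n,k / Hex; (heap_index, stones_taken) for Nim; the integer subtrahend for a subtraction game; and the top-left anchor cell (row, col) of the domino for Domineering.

ply 1, X at .OO/XXX/.O. | (0,0)=+1→XOO/XXX/.O.*; (2,0)=-1→.OO/XXX/XO.; (2,2)=-1→.OO/XXX/.OX
ply 2, O at XOO/XXX/.O. | (2,0)=-1→XOO/XXX/OO.*; (2,2)=-1→XOO/XXX/.OO
ply 3, X at XOO/XXX/OO. | (2,2)=+1→XOO/XXX/OOX*
ply 4: XOO/XXX/OOX is terminal -1 (O); from .OO/XXX/.O. depth 9

PV length from [.OO/XXX/.O.]: 3 plies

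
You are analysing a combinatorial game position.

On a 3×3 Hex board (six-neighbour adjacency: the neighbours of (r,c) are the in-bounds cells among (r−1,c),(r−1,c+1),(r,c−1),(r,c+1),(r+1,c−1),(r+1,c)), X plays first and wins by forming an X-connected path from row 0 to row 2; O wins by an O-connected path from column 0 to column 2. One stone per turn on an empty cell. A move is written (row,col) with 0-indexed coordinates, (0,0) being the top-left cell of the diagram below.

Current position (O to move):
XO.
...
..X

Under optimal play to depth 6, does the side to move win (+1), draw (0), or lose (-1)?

value(XO./.../..X, O) = +1

ply 1, O at XO./.../..X | (0,2)=-1→XOO/.../..X; (1,0)=-1→XO./O../..X; (1,1)=+1→XO./.O./..X*; (1,2)=-1→XO./..O/..X; (2,0)=-1→XO./.../O.X; (2,1)=-1→XO./.../.OX
ply 2, X at XO./.O./..X | (0,2)=-1→XOX/.O./..X*; (1,0)=-1→XO./XO./..X; (1,2)=-1→XO./.OX/..X; (2,0)=-1→XO./.O./X.X; (2,1)=-1→XO./.O./.XX
ply 3, O at XOX/.O./..X | (1,0)=-1→XOX/OO./..X; (1,2)=+1→XOX/.OO/..X*; (2,0)=-1→XOX/.O./O.X; (2,1)=-1→XOX/.O./.OX
ply 4, X at XOX/.OO/..X | (1,0)=-1→XOX/XOO/..X*; (2,0)=-1→XOX/.OO/X.X; (2,1)=-1→XOX/.OO/.XX
ply 5, O at XOX/XOO/..X | (2,0)=+1→XOX/XOO/O.X*; (2,1)=-1→XOX/XOO/.OX
ply 6: XOX/XOO/O.X is terminal -1 (X); from XO./.../..X depth 6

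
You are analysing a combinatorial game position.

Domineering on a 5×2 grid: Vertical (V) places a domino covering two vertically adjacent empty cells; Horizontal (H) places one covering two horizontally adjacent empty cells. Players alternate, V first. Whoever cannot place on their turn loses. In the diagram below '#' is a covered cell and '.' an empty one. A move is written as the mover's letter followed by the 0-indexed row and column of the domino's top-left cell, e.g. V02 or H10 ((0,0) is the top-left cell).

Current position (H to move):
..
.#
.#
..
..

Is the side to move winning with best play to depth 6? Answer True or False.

ply 1, H at ../.#/.#/../.. | H00=-1→##/.#/.#/../..; H30=+1→../.#/.#/##/..*; H40=+1→../.#/.#/../##
ply 2, V at ../.#/.#/##/.. | V00=-1→#./##/.#/##/..*; V10=-1→../##/##/##/..
ply 3, H at #./##/.#/##/.. | H40=+1→#./##/.#/##/##*
ply 4: #./##/.#/##/## is terminal -1 (V); from ../.#/.#/../.. depth 6

H winning at [../.#/.#/../..]: True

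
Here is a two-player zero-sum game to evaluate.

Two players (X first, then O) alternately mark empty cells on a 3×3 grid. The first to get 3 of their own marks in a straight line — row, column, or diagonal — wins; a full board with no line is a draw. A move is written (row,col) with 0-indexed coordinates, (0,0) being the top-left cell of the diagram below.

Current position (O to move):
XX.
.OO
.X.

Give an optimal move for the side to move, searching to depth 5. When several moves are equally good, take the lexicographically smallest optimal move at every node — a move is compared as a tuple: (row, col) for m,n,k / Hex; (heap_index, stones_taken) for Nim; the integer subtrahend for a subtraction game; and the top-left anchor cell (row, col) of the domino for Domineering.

O's best at [XX./.OO/.X.]: (0,2)

[XX./.OO/.X.] O move#1: (0,2):+1/XXO/.OO/.X.*, (1,0):+1/XX./OOO/.X., (2,0):-1/XX./.OO/OX., (2,2):-1/XX./.OO/.XO
[XXO/.OO/.X.] X move#2: (1,0):-1/XXO/XOO/.X.*, (2,0):-1/XXO/.OO/XX., (2,2):-1/XXO/.OO/.XX
[XXO/XOO/.X.] O move#3: (2,0):+1/XXO/XOO/OX.*, (2,2):+1/XXO/XOO/.XO
[XXO/XOO/OX.] end (terminal -1, X#4); searched XX./.OO/.X. to 5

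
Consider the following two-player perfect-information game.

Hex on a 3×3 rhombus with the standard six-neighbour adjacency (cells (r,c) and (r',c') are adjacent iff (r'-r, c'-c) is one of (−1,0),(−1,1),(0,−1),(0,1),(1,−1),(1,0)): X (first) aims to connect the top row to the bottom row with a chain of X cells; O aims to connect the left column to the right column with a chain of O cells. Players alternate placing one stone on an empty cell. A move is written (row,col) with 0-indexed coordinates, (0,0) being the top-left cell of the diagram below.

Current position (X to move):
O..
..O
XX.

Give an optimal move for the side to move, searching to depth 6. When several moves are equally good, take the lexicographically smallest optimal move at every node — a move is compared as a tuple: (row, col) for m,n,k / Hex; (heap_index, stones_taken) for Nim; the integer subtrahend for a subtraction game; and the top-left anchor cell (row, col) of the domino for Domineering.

X's best at [O../..O/XX.]: (0,1)

p1 X@[O../..O/XX.]: (0,1)[OX./..O/XX.]+1* (0,2)[O.X/..O/XX.]-1 (1,0)[O../X.O/XX.]-1 (1,1)[O../.XO/XX.]+1 (2,2)[O../..O/XXX]-1
p2 O@[OX./..O/XX.]: (0,2)[OXO/..O/XX.]-1* (1,0)[OX./O.O/XX.]-1 (1,1)[OX./.OO/XX.]-1 (2,2)[OX./..O/XXO]-1
p3 X@[OXO/..O/XX.]: (1,0)[OXO/X.O/XX.]+1* (1,1)[OXO/.XO/XX.]+1 (2,2)[OXO/..O/XXX]+1
p4 O@[OXO/X.O/XX.] terminal -1; root [O../..O/XX.] d6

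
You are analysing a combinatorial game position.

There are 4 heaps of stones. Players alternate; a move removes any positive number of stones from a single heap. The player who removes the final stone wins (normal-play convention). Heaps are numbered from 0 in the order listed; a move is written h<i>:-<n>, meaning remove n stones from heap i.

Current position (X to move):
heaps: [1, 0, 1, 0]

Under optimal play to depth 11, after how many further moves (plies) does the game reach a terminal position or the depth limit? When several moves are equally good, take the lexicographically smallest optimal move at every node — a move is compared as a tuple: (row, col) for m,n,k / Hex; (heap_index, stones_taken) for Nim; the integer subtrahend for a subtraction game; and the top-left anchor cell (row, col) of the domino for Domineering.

ply 1, X at (1,0,1,0) | h0:-1=-1→(0,0,1,0)*; h2:-1=-1→(1,0,0,0)
ply 2, O at (0,0,1,0) | h2:-1=+1→(0,0,0,0)*
ply 3: (0,0,0,0) is terminal -1 (X); from (1,0,1,0) depth 11

PV length from [(1,0,1,0)]: 2 plies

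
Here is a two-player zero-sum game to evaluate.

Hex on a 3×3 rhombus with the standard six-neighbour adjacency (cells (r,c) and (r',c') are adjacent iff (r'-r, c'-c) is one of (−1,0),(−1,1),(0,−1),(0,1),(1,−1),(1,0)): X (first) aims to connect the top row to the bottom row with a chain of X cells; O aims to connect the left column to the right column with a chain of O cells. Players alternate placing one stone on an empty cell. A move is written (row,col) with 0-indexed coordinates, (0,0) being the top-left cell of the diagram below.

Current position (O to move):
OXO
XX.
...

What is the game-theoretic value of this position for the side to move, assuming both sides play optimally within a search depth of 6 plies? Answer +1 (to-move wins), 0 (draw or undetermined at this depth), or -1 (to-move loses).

value(OXO/XX./..., O) = -1

[OXO/XX./...] O move#1: (1,2):-1/OXO/XXO/...*, (2,0):-1/OXO/XX./O.., (2,1):-1/OXO/XX./.O., (2,2):-1/OXO/XX./..O
[OXO/XXO/...] X move#2: (2,0):+1/OXO/XXO/X..*, (2,1):+1/OXO/XXO/.X., (2,2):+1/OXO/XXO/..X
[OXO/XXO/X..] end (terminal -1, O#3); searched OXO/XX./... to 6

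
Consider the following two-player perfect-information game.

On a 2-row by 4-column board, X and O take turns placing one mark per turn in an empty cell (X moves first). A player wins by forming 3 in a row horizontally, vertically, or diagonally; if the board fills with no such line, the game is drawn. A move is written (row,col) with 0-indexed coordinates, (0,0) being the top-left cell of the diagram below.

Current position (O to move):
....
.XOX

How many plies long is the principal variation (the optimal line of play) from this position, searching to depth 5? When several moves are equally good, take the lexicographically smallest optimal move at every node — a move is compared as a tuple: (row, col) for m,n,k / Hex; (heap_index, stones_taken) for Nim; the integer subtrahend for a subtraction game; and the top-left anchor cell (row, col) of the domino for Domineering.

[..../.XOX] O move#1: (0,0):+0/O.../.XOX*, (0,1):+0/.O../.XOX, (0,2):+0/..O./.XOX, (0,3):+0/...O/.XOX, (1,0):+0/..../OXOX
[O.../.XOX] X move#2: (0,1):+0/OX../.XOX*, (0,2):+0/O.X./.XOX, (0,3):+0/O..X/.XOX, (1,0):+0/O.../XXOX
[OX../.XOX] O move#3: (0,2):+0/OXO./.XOX*, (0,3):+0/OX.O/.XOX, (1,0):+0/OX../OXOX
[OXO./.XOX] X move#4: (0,3):+0/OXOX/.XOX*, (1,0):+0/OXO./XXOX
[OXOX/.XOX] O move#5: (1,0):+0/OXOX/OXOX*
[OXOX/OXOX] end (terminal +0, X#6); searched ..../.XOX to 5

PV length from [..../.XOX]: 5 plies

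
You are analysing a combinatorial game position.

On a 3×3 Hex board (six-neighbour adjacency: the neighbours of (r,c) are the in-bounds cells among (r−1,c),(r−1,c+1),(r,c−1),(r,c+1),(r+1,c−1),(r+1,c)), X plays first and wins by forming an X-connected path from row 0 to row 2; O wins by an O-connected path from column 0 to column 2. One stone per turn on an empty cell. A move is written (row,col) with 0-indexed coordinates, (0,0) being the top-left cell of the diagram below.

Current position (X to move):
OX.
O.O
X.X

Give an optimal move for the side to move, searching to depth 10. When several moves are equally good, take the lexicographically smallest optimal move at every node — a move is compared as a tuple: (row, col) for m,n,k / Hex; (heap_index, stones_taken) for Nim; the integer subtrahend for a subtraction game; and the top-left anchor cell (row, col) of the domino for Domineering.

X's best at [OX./O.O/X.X]: (1,1)

ply 1, X at OX./O.O/X.X | (0,2)=-1→OXX/O.O/X.X; (1,1)=+1→OX./OXO/X.X*; (2,1)=-1→OX./O.O/XXX
ply 2: OX./OXO/X.X is terminal -1 (O); from OX./O.O/X.X depth 10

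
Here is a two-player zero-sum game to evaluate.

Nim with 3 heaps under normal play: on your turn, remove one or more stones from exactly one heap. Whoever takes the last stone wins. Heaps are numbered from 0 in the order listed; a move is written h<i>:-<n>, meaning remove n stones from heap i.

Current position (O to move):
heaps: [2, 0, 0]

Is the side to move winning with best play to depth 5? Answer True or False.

O winning at [(2,0,0)]: True

p1 O@[(2,0,0)]: h0:-1[(1,0,0)]-1 h0:-2[(0,0,0)]+1*
p2 X@[(0,0,0)] terminal -1; root [(2,0,0)] d5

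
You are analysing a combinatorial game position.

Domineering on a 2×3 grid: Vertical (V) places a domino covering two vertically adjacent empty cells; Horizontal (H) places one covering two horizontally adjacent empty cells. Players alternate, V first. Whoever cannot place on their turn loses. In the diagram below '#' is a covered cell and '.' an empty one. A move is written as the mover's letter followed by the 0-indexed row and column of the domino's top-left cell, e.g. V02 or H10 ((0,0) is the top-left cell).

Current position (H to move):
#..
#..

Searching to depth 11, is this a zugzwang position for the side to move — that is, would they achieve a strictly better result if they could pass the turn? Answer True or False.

[#../#..] H move#1: H01:+1/###/#..*, H11:+1/#../###
[###/#..] end (terminal -1, V#2); searched #../#.. to 11
suppose H passes — search the same position with V to move:
pass> [#../#..] V move#1: V01:+1/##./##.*, V02:+1/#.#/#.#
pass> [##./##.] end (terminal -1, H#2); searched #../#.. to 11
for H: play +1, pass -1

zugzwang(#../#.., H) = False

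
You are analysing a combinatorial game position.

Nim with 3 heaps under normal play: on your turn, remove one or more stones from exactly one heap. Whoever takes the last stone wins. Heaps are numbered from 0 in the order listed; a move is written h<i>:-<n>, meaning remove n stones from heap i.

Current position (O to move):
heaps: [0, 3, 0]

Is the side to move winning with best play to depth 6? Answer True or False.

p1 O@[(0,3,0)]: h1:-1[(0,2,0)]-1 h1:-2[(0,1,0)]-1 h1:-3[(0,0,0)]+1*
p2 X@[(0,0,0)] terminal -1; root [(0,3,0)] d6

O winning at [(0,3,0)]: True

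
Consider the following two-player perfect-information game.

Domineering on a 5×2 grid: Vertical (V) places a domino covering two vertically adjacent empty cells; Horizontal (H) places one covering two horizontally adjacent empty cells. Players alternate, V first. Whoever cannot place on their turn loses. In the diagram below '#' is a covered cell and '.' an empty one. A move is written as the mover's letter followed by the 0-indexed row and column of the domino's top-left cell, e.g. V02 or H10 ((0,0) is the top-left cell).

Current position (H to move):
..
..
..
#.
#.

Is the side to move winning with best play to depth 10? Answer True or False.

p1 H@[../../../#./#.]: H00[##/../../#./#.]-1 H10[../##/../#./#.]+1* H20[../../##/#./#.]-1
p2 V@[../##/../#./#.]: V21[../##/.#/##/#.]-1* V31[../##/../##/##]-1
p3 H@[../##/.#/##/#.]: H00[##/##/.#/##/#.]+1*
p4 V@[##/##/.#/##/#.] terminal -1; root [../../../#./#.] d10

H winning at [../../../#./#.]: True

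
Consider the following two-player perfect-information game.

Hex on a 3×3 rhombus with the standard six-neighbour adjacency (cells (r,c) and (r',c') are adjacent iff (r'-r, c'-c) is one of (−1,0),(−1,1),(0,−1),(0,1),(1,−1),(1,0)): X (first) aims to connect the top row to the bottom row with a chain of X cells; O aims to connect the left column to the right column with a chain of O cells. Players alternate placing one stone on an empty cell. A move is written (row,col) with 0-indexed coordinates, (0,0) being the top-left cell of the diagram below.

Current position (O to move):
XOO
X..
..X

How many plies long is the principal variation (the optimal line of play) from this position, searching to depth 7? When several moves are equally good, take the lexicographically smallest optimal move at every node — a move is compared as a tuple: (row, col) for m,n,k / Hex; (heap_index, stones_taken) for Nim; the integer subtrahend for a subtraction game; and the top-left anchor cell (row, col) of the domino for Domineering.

PV length from [XOO/X../..X]: 2 plies

ply 1, O at XOO/X../..X | (1,1)=-1→XOO/XO./..X*; (1,2)=-1→XOO/X.O/..X; (2,0)=-1→XOO/X../O.X; (2,1)=-1→XOO/X../.OX
ply 2, X at XOO/XO./..X | (1,2)=-1→XOO/XOX/..X; (2,0)=+1→XOO/XO./X.X*; (2,1)=-1→XOO/XO./.XX
ply 3: XOO/XO./X.X is terminal -1 (O); from XOO/X../..X depth 7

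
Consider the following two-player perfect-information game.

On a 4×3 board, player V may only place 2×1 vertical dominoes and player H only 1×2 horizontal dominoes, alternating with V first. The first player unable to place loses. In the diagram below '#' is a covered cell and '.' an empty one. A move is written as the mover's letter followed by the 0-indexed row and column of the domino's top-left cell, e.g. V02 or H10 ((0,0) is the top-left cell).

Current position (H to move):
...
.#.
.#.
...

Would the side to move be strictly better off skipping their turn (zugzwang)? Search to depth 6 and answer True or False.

zugzwang(.../.#./.#./..., H) = False

p1 H@[.../.#./.#./...]: H00[##./.#./.#./...]-1* H01[.##/.#./.#./...]-1 H30[.../.#./.#./##.]-1 H31[.../.#./.#./.##]-1
p2 V@[##./.#./.#./...]: V02[###/.##/.#./...]+1* V10[##./##./##./...]+1 V12[##./.##/.##/...]+1 V20[##./.#./##./#..]+1 V22[##./.#./.##/..#]+1
p3 H@[###/.##/.#./...]: H30[###/.##/.#./##.]-1* H31[###/.##/.#./.##]-1
p4 V@[###/.##/.#./##.]: V10[###/###/##./##.]+1* V22[###/.##/.##/###]+1
p5 H@[###/###/##./##.] terminal -1; root [.../.#./.#./...] d6
pass branch (V moves first from the same position):
  | p1 V@[.../.#./.#./...]: V00[#../##./.#./...]+1* V02[..#/.##/.#./...]+1 V10[.../##./##./...]-1 V12[.../.##/.##/...]-1 V20[.../.#./##./#..]+1 V22[.../.#./.##/..#]+1
  | p2 H@[#../##./.#./...]: H01[###/##./.#./...]-1* H30[#../##./.#./##.]-1 H31[#../##./.#./.##]-1
  | p3 V@[###/##./.#./...]: V12[###/###/.##/...]-1 V20[###/##./##./#..]+1* V22[###/##./.##/..#]-1
  | p4 H@[###/##./##./#..]: H31[###/##./##./###]-1*
  | p5 V@[###/##./##./###]: V12[###/###/###/###]+1*
  | p6 H@[###/###/###/###] terminal -1; root [.../.#./.#./...] d6
H moving scores -1; H passing scores -1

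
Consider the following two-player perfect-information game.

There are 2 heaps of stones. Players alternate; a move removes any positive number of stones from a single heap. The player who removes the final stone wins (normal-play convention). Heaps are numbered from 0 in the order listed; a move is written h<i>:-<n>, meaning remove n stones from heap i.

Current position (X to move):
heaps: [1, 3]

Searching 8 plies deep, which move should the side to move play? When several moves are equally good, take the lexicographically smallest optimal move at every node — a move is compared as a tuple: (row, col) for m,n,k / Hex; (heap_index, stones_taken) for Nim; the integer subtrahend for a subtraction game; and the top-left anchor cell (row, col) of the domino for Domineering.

X's best at [(1,3)]: h1:-2

[(1,3)] X move#1: h0:-1:-1/(0,3), h1:-1:-1/(1,2), h1:-2:+1/(1,1)*, h1:-3:-1/(1,0)
[(1,1)] O move#2: h0:-1:-1/(0,1)*, h1:-1:-1/(1,0)
[(0,1)] X move#3: h1:-1:+1/(0,0)*
[(0,0)] end (terminal -1, O#4); searched (1,3) to 8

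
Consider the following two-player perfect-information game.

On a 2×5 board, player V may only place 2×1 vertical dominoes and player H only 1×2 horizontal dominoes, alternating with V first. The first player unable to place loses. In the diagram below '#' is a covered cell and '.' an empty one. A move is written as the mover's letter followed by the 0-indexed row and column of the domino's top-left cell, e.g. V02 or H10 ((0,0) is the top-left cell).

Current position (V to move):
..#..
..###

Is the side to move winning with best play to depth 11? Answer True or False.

ply 1, V at ..#../..### | V00=+1→#.#../#.###*; V01=+1→.##../.####
ply 2, H at #.#../#.### | H03=-1→#.###/#.###*
ply 3, V at #.###/#.### | V01=+1→#####/#####*
ply 4: #####/##### is terminal -1 (H); from ..#../..### depth 11

V winning at [..#../..###]: True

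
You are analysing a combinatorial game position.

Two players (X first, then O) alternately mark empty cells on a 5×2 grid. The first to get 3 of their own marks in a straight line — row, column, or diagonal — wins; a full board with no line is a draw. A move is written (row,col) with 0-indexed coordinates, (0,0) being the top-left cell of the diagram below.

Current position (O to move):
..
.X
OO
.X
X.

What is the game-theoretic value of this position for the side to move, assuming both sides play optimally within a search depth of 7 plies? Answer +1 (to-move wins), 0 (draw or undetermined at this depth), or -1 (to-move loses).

p1 O@[../.X/OO/.X/X.]: (0,0)[O./.X/OO/.X/X.]+0 (0,1)[.O/.X/OO/.X/X.]+0 (1,0)[../OX/OO/.X/X.]+1* (3,0)[../.X/OO/OX/X.]+0 (4,1)[../.X/OO/.X/XO]+0
p2 X@[../OX/OO/.X/X.]: (0,0)[X./OX/OO/.X/X.]-1* (0,1)[.X/OX/OO/.X/X.]-1 (3,0)[../OX/OO/XX/X.]-1 (4,1)[../OX/OO/.X/XX]-1
p3 O@[X./OX/OO/.X/X.]: (0,1)[XO/OX/OO/.X/X.]+0 (3,0)[X./OX/OO/OX/X.]+1* (4,1)[X./OX/OO/.X/XO]+0
p4 X@[X./OX/OO/OX/X.] terminal -1; root [../.X/OO/.X/X.] d7

value(../.X/OO/.X/X., O) = +1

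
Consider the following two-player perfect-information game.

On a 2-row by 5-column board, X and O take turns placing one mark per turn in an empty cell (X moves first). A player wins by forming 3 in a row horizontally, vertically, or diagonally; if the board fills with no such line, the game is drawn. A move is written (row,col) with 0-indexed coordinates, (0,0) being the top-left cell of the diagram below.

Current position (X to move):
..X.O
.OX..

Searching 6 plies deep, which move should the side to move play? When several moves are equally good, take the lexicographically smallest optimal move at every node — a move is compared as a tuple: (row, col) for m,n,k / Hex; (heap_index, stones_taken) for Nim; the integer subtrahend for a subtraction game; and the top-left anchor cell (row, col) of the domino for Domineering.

X's best at [..X.O/.OX..]: (0,1)

[..X.O/.OX..] X move#1: (0,0):+0/X.X.O/.OX.., (0,1):+1/.XX.O/.OX..*, (0,3):+0/..XXO/.OX.., (1,0):+0/..X.O/XOX.., (1,3):+1/..X.O/.OXX., (1,4):+1/..X.O/.OX.X
[.XX.O/.OX..] O move#2: (0,0):-1/OXX.O/.OX..*, (0,3):-1/.XXOO/.OX.., (1,0):-1/.XX.O/OOX.., (1,3):-1/.XX.O/.OXO., (1,4):-1/.XX.O/.OX.O
[OXX.O/.OX..] X move#3: (0,3):+1/OXXXO/.OX..*, (1,0):+0/OXX.O/XOX.., (1,3):+1/OXX.O/.OXX., (1,4):+1/OXX.O/.OX.X
[OXXXO/.OX..] end (terminal -1, O#4); searched ..X.O/.OX.. to 6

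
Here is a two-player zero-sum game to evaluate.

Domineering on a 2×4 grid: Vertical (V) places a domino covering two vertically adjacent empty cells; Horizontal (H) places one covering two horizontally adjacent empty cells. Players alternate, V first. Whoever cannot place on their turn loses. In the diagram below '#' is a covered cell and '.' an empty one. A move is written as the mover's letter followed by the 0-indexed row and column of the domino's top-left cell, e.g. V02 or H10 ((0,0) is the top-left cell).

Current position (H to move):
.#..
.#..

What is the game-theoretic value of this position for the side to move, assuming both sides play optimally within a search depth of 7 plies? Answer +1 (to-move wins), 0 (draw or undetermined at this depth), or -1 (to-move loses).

ply 1, H at .#../.#.. | H02=+1→.###/.#..*; H12=+1→.#../.###
ply 2, V at .###/.#.. | V00=-1→####/##..*
ply 3, H at ####/##.. | H12=+1→####/####*
ply 4: ####/#### is terminal -1 (V); from .#../.#.. depth 7

value(.#../.#.., H) = +1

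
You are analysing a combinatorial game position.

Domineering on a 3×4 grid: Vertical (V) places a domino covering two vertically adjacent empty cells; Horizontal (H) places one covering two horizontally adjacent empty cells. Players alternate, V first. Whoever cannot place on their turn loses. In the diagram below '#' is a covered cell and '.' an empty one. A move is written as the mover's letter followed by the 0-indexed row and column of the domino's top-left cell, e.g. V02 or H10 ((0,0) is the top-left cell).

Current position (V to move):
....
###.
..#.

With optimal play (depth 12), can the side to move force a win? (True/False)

V winning at [..../###./..#.]: False

ply 1, V at ..../###./..#. | V03=-1→...#/####/..#.*; V13=-1→..../####/..##
ply 2, H at ...#/####/..#. | H00=+1→##.#/####/..#.*; H01=+1→.###/####/..#.; H20=+1→...#/####/###.
ply 3: ##.#/####/..#. is terminal -1 (V); from ..../###./..#. depth 12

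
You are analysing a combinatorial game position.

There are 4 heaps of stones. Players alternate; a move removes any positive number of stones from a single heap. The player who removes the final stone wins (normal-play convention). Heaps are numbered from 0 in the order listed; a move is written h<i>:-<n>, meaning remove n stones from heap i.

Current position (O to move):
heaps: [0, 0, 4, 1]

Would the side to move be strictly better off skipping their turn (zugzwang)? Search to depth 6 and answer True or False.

zugzwang((0,0,4,1), O) = False

[(0,0,4,1)] O move#1: h2:-1:-1/(0,0,3,1), h2:-2:-1/(0,0,2,1), h2:-3:+1/(0,0,1,1)*, h2:-4:-1/(0,0,0,1), h3:-1:-1/(0,0,4,0)
[(0,0,1,1)] X move#2: h2:-1:-1/(0,0,0,1)*, h3:-1:-1/(0,0,1,0)
[(0,0,0,1)] O move#3: h3:-1:+1/(0,0,0,0)*
[(0,0,0,0)] end (terminal -1, X#4); searched (0,0,4,1) to 6
pass branch (X moves first from the same position):
  | [(0,0,4,1)] X move#1: h2:-1:-1/(0,0,3,1), h2:-2:-1/(0,0,2,1), h2:-3:+1/(0,0,1,1)*, h2:-4:-1/(0,0,0,1), h3:-1:-1/(0,0,4,0)
  | [(0,0,1,1)] O move#2: h2:-1:-1/(0,0,0,1)*, h3:-1:-1/(0,0,1,0)
  | [(0,0,0,1)] X move#3: h3:-1:+1/(0,0,0,0)*
  | [(0,0,0,0)] end (terminal -1, O#4); searched (0,0,4,1) to 6
O moving scores +1; O passing scores -1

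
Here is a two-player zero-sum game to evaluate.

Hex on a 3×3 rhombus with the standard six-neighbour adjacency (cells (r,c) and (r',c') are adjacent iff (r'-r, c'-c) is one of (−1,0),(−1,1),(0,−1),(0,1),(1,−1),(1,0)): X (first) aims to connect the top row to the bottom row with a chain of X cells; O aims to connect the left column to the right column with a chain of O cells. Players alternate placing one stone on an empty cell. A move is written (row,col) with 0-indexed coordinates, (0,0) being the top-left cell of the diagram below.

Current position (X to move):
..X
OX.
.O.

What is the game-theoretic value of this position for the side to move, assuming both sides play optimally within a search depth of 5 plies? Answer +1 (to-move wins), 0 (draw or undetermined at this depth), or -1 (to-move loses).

ply 1, X at ..X/OX./.O. | (0,0)=-1→X.X/OX./.O.; (0,1)=-1→.XX/OX./.O.; (1,2)=+1→..X/OXX/.O.*; (2,0)=+1→..X/OX./XO.; (2,2)=+1→..X/OX./.OX
ply 2, O at ..X/OXX/.O. | (0,0)=-1→O.X/OXX/.O.*; (0,1)=-1→.OX/OXX/.O.; (2,0)=-1→..X/OXX/OO.; (2,2)=-1→..X/OXX/.OO
ply 3, X at O.X/OXX/.O. | (0,1)=+1→OXX/OXX/.O.*; (2,0)=+1→O.X/OXX/XO.; (2,2)=+1→O.X/OXX/.OX
ply 4, O at OXX/OXX/.O. | (2,0)=-1→OXX/OXX/OO.*; (2,2)=-1→OXX/OXX/.OO
ply 5, X at OXX/OXX/OO. | (2,2)=+1→OXX/OXX/OOX*
ply 6: OXX/OXX/OOX is terminal -1 (O); from ..X/OX./.O. depth 5

value(..X/OX./.O., X) = +1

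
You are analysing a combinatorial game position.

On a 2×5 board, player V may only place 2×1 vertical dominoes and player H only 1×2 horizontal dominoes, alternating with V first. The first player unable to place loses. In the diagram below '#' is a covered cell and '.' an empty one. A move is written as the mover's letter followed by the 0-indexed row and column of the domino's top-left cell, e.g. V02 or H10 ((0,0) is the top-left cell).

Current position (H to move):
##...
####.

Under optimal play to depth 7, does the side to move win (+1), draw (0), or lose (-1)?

p1 H@[##.../####.]: H02[####./####.]-1 H03[##.##/####.]+1*
p2 V@[##.##/####.] terminal -1; root [##.../####.] d7

value(##.../####., H) = +1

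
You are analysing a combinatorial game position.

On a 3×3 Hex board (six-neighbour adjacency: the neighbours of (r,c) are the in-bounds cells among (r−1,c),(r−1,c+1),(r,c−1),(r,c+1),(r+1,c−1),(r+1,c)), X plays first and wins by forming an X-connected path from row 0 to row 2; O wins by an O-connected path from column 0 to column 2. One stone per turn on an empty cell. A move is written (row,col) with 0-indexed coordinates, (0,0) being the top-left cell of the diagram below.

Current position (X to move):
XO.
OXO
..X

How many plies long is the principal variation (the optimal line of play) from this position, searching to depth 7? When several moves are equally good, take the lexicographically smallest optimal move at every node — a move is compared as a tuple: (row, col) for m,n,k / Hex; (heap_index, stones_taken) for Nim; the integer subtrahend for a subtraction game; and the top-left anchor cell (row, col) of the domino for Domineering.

[XO./OXO/..X] X move#1: (0,2):+1/XOX/OXO/..X*, (2,0):-1/XO./OXO/X.X, (2,1):-1/XO./OXO/.XX
[XOX/OXO/..X] O move#2: (2,0):-1/XOX/OXO/O.X*, (2,1):-1/XOX/OXO/.OX
[XOX/OXO/O.X] X move#3: (2,1):+1/XOX/OXO/OXX*
[XOX/OXO/OXX] end (terminal -1, O#4); searched XO./OXO/..X to 7

PV length from [XO./OXO/..X]: 3 plies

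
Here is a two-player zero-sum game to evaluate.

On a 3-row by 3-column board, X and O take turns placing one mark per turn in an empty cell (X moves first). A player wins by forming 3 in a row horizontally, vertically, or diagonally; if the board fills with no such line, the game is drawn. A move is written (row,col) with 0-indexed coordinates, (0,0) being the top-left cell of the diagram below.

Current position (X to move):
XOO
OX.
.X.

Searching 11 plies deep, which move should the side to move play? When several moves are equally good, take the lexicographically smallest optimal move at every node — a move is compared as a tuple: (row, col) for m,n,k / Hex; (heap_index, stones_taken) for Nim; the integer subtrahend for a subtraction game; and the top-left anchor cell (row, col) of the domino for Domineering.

X's best at [XOO/OX./.X.]: (2,2)

ply 1, X at XOO/OX./.X. | (1,2)=+0→XOO/OXX/.X.; (2,0)=+0→XOO/OX./XX.; (2,2)=+1→XOO/OX./.XX*
ply 2: XOO/OX./.XX is terminal -1 (O); from XOO/OX./.X. depth 11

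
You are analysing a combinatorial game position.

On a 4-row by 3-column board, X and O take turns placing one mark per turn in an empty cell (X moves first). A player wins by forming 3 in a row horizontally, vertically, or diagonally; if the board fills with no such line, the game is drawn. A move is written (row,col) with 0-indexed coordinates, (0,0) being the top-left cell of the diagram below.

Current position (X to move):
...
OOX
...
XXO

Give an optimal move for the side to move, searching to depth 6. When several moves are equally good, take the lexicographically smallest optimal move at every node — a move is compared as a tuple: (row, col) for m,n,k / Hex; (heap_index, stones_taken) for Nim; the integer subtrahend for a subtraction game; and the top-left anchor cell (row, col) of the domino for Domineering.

X's best at [.../OOX/.../XXO]: (2,1)

ply 1, X at .../OOX/.../XXO | (0,0)=-1→X../OOX/.../XXO; (0,1)=-1→.X./OOX/.../XXO; (0,2)=-1→..X/OOX/.../XXO; (2,0)=-1→.../OOX/X../XXO; (2,1)=+1→.../OOX/.X./XXO*; (2,2)=-1→.../OOX/..X/XXO
ply 2: .../OOX/.X./XXO is terminal -1 (O); from .../OOX/.../XXO depth 6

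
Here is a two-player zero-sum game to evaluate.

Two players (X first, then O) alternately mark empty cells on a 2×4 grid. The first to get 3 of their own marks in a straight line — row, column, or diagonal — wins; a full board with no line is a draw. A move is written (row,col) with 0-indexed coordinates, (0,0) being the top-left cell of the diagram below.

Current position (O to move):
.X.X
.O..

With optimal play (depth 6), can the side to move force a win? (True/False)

p1 O@[.X.X/.O..]: (0,0)[OX.X/.O..]-1 (0,2)[.XOX/.O..]+0* (1,0)[.X.X/OO..]-1 (1,2)[.X.X/.OO.]-1 (1,3)[.X.X/.O.O]-1
p2 X@[.XOX/.O..]: (0,0)[XXOX/.O..]-1 (1,0)[.XOX/XO..]+0* (1,2)[.XOX/.OX.]+0 (1,3)[.XOX/.O.X]+0
p3 O@[.XOX/XO..]: (0,0)[OXOX/XO..]+0* (1,2)[.XOX/XOO.]+0 (1,3)[.XOX/XO.O]+0
p4 X@[OXOX/XO..]: (1,2)[OXOX/XOX.]+0* (1,3)[OXOX/XO.X]+0
p5 O@[OXOX/XOX.]: (1,3)[OXOX/XOXO]+0*
p6 X@[OXOX/XOXO] terminal +0; root [.X.X/.O..] d6

O winning at [.X.X/.O..]: False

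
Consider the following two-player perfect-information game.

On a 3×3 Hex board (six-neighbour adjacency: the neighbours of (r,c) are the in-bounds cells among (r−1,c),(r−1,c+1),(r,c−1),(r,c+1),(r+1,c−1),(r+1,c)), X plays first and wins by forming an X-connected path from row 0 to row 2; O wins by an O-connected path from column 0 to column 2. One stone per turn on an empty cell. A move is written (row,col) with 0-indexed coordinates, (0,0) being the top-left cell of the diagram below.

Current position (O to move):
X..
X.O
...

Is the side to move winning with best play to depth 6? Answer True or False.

[X../X.O/...] O move#1: (0,1):-1/XO./X.O/..., (0,2):-1/X.O/X.O/..., (1,1):-1/X../XOO/..., (2,0):+1/X../X.O/O..*, (2,1):-1/X../X.O/.O., (2,2):-1/X../X.O/..O
[X../X.O/O..] X move#2: (0,1):-1/XX./X.O/O..*, (0,2):-1/X.X/X.O/O.., (1,1):-1/X../XXO/O.., (2,1):-1/X../X.O/OX., (2,2):-1/X../X.O/O.X
[XX./X.O/O..] O move#3: (0,2):+1/XXO/X.O/O..*, (1,1):+1/XX./XOO/O.., (2,1):+1/XX./X.O/OO., (2,2):+1/XX./X.O/O.O
[XXO/X.O/O..] X move#4: (1,1):-1/XXO/XXO/O..*, (2,1):-1/XXO/X.O/OX., (2,2):-1/XXO/X.O/O.X
[XXO/XXO/O..] O move#5: (2,1):+1/XXO/XXO/OO.*, (2,2):-1/XXO/XXO/O.O
[XXO/XXO/OO.] end (terminal -1, X#6); searched X../X.O/... to 6

O winning at [X../X.O/...]: True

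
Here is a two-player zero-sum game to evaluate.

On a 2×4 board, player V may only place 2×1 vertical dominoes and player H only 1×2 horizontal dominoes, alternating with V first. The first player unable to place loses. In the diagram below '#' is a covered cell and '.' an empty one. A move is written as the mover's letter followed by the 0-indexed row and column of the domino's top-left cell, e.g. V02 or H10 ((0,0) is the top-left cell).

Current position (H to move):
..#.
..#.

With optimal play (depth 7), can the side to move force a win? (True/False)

H winning at [..#./..#.]: True

ply 1, H at ..#./..#. | H00=+1→###./..#.*; H10=+1→..#./###.
ply 2, V at ###./..#. | V03=-1→####/..##*
ply 3, H at ####/..## | H10=+1→####/####*
ply 4: ####/#### is terminal -1 (V); from ..#./..#. depth 7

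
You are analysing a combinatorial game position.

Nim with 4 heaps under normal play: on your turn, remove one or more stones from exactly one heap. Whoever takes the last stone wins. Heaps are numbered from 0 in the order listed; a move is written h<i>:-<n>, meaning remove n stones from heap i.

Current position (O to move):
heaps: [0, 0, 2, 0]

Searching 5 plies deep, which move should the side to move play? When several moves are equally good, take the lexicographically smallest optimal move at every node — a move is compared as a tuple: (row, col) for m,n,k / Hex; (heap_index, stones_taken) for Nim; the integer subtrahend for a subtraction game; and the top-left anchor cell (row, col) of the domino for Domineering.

p1 O@[(0,0,2,0)]: h2:-1[(0,0,1,0)]-1 h2:-2[(0,0,0,0)]+1*
p2 X@[(0,0,0,0)] terminal -1; root [(0,0,2,0)] d5

O's best at [(0,0,2,0)]: h2:-2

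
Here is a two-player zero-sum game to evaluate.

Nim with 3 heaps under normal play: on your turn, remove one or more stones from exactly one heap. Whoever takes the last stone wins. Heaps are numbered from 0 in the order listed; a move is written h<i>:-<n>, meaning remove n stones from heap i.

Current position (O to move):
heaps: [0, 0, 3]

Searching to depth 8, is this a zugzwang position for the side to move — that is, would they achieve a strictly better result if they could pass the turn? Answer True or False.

zugzwang((0,0,3), O) = False

[(0,0,3)] O move#1: h2:-1:-1/(0,0,2), h2:-2:-1/(0,0,1), h2:-3:+1/(0,0,0)*
[(0,0,0)] end (terminal -1, X#2); searched (0,0,3) to 8
suppose O passes — search the same position with X to move:
pass> [(0,0,3)] X move#1: h2:-1:-1/(0,0,2), h2:-2:-1/(0,0,1), h2:-3:+1/(0,0,0)*
pass> [(0,0,0)] end (terminal -1, O#2); searched (0,0,3) to 8
for O: play +1, pass -1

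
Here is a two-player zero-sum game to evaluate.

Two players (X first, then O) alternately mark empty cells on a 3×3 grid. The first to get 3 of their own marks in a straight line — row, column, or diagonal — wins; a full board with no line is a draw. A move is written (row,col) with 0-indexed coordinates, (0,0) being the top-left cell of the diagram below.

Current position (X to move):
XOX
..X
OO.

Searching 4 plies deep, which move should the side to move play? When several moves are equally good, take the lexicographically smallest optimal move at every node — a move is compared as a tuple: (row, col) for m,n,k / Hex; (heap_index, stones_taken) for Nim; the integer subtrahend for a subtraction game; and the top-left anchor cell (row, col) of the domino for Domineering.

X's best at [XOX/..X/OO.]: (2,2)

[XOX/..X/OO.] X move#1: (1,0):-1/XOX/X.X/OO., (1,1):-1/XOX/.XX/OO., (2,2):+1/XOX/..X/OOX*
[XOX/..X/OOX] end (terminal -1, O#2); searched XOX/..X/OO. to 4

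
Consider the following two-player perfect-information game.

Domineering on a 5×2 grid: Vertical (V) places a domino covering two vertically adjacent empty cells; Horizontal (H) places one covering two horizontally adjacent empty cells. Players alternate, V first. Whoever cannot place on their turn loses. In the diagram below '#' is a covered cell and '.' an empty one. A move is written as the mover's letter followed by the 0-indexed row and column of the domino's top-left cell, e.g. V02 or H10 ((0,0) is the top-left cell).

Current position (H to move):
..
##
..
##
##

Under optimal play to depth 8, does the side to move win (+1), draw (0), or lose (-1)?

value(../##/../##/##, H) = +1

[../##/../##/##] H move#1: H00:+1/##/##/../##/##*, H20:+1/../##/##/##/##
[##/##/../##/##] end (terminal -1, V#2); searched ../##/../##/## to 8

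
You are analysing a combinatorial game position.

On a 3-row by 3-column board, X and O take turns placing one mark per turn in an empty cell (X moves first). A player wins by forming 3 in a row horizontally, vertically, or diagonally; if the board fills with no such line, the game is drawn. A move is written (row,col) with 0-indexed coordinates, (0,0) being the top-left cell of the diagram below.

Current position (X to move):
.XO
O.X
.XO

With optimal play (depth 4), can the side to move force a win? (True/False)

ply 1, X at .XO/O.X/.XO | (0,0)=+0→XXO/O.X/.XO; (1,1)=+1→.XO/OXX/.XO*; (2,0)=+0→.XO/O.X/XXO
ply 2: .XO/OXX/.XO is terminal -1 (O); from .XO/O.X/.XO depth 4

X winning at [.XO/O.X/.XO]: True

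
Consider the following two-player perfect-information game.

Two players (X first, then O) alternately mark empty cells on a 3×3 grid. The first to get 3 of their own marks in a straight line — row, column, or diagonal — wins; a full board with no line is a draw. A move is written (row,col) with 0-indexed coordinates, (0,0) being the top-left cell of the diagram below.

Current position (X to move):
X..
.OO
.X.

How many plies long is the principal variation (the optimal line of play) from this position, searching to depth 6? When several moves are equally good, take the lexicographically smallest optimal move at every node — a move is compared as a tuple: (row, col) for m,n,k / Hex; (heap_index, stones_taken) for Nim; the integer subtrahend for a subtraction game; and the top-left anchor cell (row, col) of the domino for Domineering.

PV length from [X../.OO/.X.]: 5 plies

p1 X@[X../.OO/.X.]: (0,1)[XX./.OO/.X.]-1 (0,2)[X.X/.OO/.X.]-1 (1,0)[X../XOO/.X.]+0* (2,0)[X../.OO/XX.]-1 (2,2)[X../.OO/.XX]-1
p2 O@[X../XOO/.X.]: (0,1)[XO./XOO/.X.]-1 (0,2)[X.O/XOO/.X.]-1 (2,0)[X../XOO/OX.]+0* (2,2)[X../XOO/.XO]-1
p3 X@[X../XOO/OX.]: (0,1)[XX./XOO/OX.]-1 (0,2)[X.X/XOO/OX.]+0* (2,2)[X../XOO/OXX]-1
p4 O@[X.X/XOO/OX.]: (0,1)[XOX/XOO/OX.]+0* (2,2)[X.X/XOO/OXO]-1
p5 X@[XOX/XOO/OX.]: (2,2)[XOX/XOO/OXX]+0*
p6 O@[XOX/XOO/OXX] terminal +0; root [X../.OO/.X.] d6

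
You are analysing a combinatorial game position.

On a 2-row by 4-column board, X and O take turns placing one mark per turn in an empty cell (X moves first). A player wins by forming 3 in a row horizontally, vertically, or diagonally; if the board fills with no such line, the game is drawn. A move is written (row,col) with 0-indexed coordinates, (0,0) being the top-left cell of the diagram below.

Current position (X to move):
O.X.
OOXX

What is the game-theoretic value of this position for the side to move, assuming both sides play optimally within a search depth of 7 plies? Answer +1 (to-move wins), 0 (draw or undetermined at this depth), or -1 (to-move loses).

value(O.X./OOXX, X) = 0

ply 1, X at O.X./OOXX | (0,1)=+0→OXX./OOXX*; (0,3)=+0→O.XX/OOXX
ply 2, O at OXX./OOXX | (0,3)=+0→OXXO/OOXX*
ply 3: OXXO/OOXX is terminal +0 (X); from O.X./OOXX depth 7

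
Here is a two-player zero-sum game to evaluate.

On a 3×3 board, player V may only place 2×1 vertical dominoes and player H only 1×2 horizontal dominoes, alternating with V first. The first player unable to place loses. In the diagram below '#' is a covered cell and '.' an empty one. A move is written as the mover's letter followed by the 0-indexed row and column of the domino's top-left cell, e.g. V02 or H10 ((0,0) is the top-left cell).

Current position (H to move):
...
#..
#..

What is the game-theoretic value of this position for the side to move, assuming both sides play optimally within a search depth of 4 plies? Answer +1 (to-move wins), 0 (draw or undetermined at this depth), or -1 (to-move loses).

value(.../#../#.., H) = +1

ply 1, H at .../#../#.. | H00=-1→##./#../#..; H01=-1→.##/#../#..; H11=+1→.../###/#..*; H21=-1→.../#../###
ply 2: .../###/#.. is terminal -1 (V); from .../#../#.. depth 4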